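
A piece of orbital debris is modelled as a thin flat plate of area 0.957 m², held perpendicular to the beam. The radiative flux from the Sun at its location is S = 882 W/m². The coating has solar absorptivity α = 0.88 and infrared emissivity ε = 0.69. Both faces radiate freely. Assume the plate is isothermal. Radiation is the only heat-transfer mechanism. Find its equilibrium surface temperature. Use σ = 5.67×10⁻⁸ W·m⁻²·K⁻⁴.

At equilibrium, absorbed power = emitted power.
Absorbing cross-section = A = 0.9570 m²; emitting surface = 2A = 1.914 m² (ratio 2).
αS·A_cross = εσ·A_surf·T⁴  ⇒  T⁴ = αS/(ε·2σ).
T⁴ = 0.880·882/(0.69·2·5.67×10⁻⁸) = 9.919×10⁹ K⁴.
T = (9.919×10⁹)^(1/4).

T ≈ 316 K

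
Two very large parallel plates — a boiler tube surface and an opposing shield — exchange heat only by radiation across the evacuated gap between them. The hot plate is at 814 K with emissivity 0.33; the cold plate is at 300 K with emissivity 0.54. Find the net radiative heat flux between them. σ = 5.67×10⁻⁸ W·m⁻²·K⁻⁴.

For two infinite grey parallel plates, q = σ(T₁⁴ − T₂⁴)/(1/ε₁ + 1/ε₂ − 1).
T₁⁴ − T₂⁴ = 4.390×10¹¹ − 8.100×10⁹ = 4.309×10¹¹ K⁴.
1/ε₁ + 1/ε₂ − 1 = 3.030 + 1.852 − 1 = 3.882.
q = 5.67×10⁻⁸ × 4.309×10¹¹ / 3.882.

q ≈ 6290 W/m²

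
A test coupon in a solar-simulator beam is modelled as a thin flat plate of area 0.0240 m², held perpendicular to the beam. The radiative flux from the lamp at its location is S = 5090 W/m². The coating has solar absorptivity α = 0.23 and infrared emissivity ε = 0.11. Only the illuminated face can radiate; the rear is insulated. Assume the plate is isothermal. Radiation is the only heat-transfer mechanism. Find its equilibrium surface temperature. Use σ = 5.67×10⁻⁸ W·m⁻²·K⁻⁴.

At equilibrium, absorbed power = emitted power.
Absorbing cross-section = A = 0.02400 m²; emitting surface = A = 0.02400 m² (ratio 1).
αS·A_cross = εσ·A_surf·T⁴  ⇒  T⁴ = αS/(ε·1σ).
T⁴ = 0.230·5090/(0.11·1·5.67×10⁻⁸) = 1.877×10¹¹ K⁴.
T = (1.877×10¹¹)^(1/4).

T ≈ 658 K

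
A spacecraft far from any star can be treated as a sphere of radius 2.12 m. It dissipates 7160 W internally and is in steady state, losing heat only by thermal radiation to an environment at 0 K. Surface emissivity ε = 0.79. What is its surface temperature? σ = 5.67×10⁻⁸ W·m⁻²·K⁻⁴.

T ≈ 231 K

Steady state: internal power = radiated power, P = εσA T⁴.
Radiating area A = 4πr² = 56.48 m².
T⁴ = P/(εσA) = 7160/(0.79·5.67×10⁻⁸·56.48) = 2.830×10⁹ K⁴.
T = (2.830×10⁹)^(1/4).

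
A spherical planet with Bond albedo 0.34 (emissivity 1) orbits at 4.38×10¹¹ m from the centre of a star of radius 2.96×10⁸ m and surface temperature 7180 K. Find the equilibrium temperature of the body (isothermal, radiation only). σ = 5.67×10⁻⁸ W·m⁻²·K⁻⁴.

T ≈ 119 K

The star's surface emits σT_*⁴; at distance d the flux is S = σT_*⁴(R_*/d)².
S = 5.67×10⁻⁸·(7180)⁴·(2.96×10⁸/4.38×10¹¹)² = 68.82 W/m².
For an isothermal sphere T⁴ = (1−a)S/(4σ) = 2.003×10⁸ K⁴.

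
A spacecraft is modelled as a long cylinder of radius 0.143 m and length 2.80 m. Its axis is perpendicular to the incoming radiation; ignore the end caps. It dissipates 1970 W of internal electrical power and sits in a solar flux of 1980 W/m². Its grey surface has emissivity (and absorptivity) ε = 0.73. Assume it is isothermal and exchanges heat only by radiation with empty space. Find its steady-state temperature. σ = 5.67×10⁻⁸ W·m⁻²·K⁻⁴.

T ≈ 416 K

At steady state, absorbed solar power + internal power = radiated power.
Absorbed: α·S·A_cross = 0.73·1980·0.8008 = 1157 W (cross-section 2rL).
Total input = 1157 + 1970 = 3127 W.
Radiated: εσ·A_surf·T⁴ with A_surf = 2πrL = 2.516 m².
T⁴ = 3127/(0.73·5.67×10⁻⁸·2.516) = 3.003×10¹⁰ K⁴.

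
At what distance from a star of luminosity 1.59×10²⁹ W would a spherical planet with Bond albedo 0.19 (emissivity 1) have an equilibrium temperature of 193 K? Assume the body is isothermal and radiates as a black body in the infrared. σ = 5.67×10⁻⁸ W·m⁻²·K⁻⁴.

d ≈ 5.71×10¹² m

For an isothermal black-emitting sphere, (1−a)S·πr² = σ·4πr²·T⁴ ⇒ S = 4σT⁴/(1−a).
S = 4·5.67×10⁻⁸·(193)⁴/0.810 = 388.5 W/m².
Flux falls as S = L/(4πd²), so d = √(L/(4πS)) = √(1.59×10²⁹/(4π·388.5)).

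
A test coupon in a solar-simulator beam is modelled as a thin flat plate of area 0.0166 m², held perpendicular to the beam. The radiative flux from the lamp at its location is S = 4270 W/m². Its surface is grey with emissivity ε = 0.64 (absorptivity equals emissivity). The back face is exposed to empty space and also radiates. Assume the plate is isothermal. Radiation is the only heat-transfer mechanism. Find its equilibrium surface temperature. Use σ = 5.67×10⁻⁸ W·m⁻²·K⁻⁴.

At equilibrium, absorbed power = emitted power.
Absorbing cross-section = A = 0.01660 m²; emitting surface = 2A = 0.03320 m² (ratio 2).
εS·A_cross = εσ·A_surf·T⁴  ⇒  T⁴ = S/(2σ)   (ε cancels).
T⁴ = 4270/(2·5.67×10⁻⁸) = 3.765×10¹⁰ K⁴.
T = (3.765×10¹⁰)^(1/4).

T ≈ 441 K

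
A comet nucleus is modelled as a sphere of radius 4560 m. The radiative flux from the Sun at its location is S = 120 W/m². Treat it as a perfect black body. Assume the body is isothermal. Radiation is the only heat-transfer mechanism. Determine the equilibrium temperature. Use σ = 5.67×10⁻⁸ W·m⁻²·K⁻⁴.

T ≈ 152 K

At equilibrium, absorbed power = emitted power.
Absorbing cross-section = πr² = 6.533×10⁷ m²; emitting surface = 4πr² = 2.613×10⁸ m² (ratio 4).
S·A_cross = εσ·A_surf·T⁴  ⇒  T⁴ = S/(4σ).
T⁴ = 1.00·120/(4·5.67×10⁻⁸) = 5.291×10⁸ K⁴.
T = (5.291×10⁸)^(1/4).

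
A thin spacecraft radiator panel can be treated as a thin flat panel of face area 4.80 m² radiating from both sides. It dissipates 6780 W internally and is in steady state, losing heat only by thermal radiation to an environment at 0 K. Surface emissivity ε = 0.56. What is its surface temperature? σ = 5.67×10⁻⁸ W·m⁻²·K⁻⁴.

Steady state: internal power = radiated power, P = εσA T⁴.
Radiating area A = 2·4.80 = 9.600 m².
T⁴ = P/(εσA) = 6780/(0.56·5.67×10⁻⁸·9.600) = 2.224×10¹⁰ K⁴.
T = (2.224×10¹⁰)^(1/4).

T ≈ 386 K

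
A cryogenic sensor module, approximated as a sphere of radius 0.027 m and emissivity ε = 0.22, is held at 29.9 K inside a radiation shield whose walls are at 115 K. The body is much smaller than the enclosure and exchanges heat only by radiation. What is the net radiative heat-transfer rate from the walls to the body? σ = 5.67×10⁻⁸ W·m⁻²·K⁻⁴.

For a small grey body in a large enclosure: P_net = εσA(T_body⁴ − T_wall⁴).
A = 4πr² = 0.009161 m²; T_body⁴ − T_wall⁴ = 7.993×10⁵ − 1.749×10⁸ = -1.741×10⁸ K⁴.
|P_net| = 0.22·5.67×10⁻⁸·0.009161·1.741×10⁸.

P_net ≈ 0.0199 W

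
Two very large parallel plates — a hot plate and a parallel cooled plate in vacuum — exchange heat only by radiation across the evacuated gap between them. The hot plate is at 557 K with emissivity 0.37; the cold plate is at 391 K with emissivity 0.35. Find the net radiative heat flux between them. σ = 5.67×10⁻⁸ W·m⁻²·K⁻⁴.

q ≈ 906 W/m²

For two infinite grey parallel plates, q = σ(T₁⁴ − T₂⁴)/(1/ε₁ + 1/ε₂ − 1).
T₁⁴ − T₂⁴ = 9.625×10¹⁰ − 2.337×10¹⁰ = 7.288×10¹⁰ K⁴.
1/ε₁ + 1/ε₂ − 1 = 2.703 + 2.857 − 1 = 4.560.
q = 5.67×10⁻⁸ × 7.288×10¹⁰ / 4.560.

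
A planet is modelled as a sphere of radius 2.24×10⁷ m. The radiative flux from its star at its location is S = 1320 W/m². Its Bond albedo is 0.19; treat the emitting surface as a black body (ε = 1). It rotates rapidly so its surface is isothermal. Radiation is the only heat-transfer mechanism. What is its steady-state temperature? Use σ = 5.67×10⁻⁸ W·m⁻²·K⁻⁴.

T ≈ 262 K

At equilibrium, absorbed power = emitted power.
Absorbing cross-section = πr² = 1.576×10¹⁵ m²; emitting surface = 4πr² = 6.305×10¹⁵ m² (ratio 4).
(1−a)S·A_cross = εσ·A_surf·T⁴  ⇒  T⁴ = (1−a)S/(4σ).
T⁴ = 0.810·1320/(4·5.67×10⁻⁸) = 4.714×10⁹ K⁴.
T = (4.714×10⁹)^(1/4).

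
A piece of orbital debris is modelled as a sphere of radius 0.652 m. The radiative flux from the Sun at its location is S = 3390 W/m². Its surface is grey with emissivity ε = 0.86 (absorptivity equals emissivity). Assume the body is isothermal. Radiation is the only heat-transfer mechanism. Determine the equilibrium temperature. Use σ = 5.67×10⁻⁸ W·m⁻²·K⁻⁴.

At equilibrium, absorbed power = emitted power.
Absorbing cross-section = πr² = 1.336 m²; emitting surface = 4πr² = 5.342 m² (ratio 4).
εS·A_cross = εσ·A_surf·T⁴  ⇒  T⁴ = S/(4σ)   (ε cancels).
T⁴ = 3390/(4·5.67×10⁻⁸) = 1.495×10¹⁰ K⁴.
T = (1.495×10¹⁰)^(1/4).

T ≈ 350 K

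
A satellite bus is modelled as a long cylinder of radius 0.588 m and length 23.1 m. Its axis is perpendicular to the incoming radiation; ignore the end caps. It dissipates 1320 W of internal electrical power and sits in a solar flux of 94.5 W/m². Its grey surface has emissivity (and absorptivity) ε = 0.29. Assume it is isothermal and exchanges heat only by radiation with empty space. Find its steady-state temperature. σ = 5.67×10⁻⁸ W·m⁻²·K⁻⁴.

At steady state, absorbed solar power + internal power = radiated power.
Absorbed: α·S·A_cross = 0.29·94.5·27.17 = 744.5 W (cross-section 2rL).
Total input = 744.5 + 1320 = 2064 W.
Radiated: εσ·A_surf·T⁴ with A_surf = 2πrL = 85.34 m².
T⁴ = 2064/(0.29·5.67×10⁻⁸·85.34) = 1.471×10⁹ K⁴.

T ≈ 196 K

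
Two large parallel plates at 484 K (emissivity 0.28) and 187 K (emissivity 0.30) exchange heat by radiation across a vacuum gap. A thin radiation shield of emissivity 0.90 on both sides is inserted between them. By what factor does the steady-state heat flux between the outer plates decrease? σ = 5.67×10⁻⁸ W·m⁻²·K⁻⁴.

factor ≈ 1.21

Without shield: q₀ = σΔ(T⁴)/(1/ε₁+1/ε₂−1) with denominator 5.905.
With shield the two gaps are in series; the resistances add: (1/ε₁+1/ε_s−1)+(1/ε_s+1/ε₂−1) = 3.683+3.444 = 7.127.
Heat-flux ratio q₀/q = 7.127/5.905.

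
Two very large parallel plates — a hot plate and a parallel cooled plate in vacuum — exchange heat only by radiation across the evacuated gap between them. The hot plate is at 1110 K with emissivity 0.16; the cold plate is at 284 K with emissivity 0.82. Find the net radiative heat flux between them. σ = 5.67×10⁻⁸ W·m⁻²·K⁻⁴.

q ≈ 13200 W/m²

For two infinite grey parallel plates, q = σ(T₁⁴ − T₂⁴)/(1/ε₁ + 1/ε₂ − 1).
T₁⁴ − T₂⁴ = 1.518×10¹² − 6.505×10⁹ = 1.512×10¹² K⁴.
1/ε₁ + 1/ε₂ − 1 = 6.250 + 1.220 − 1 = 6.470.
q = 5.67×10⁻⁸ × 1.512×10¹² / 6.470.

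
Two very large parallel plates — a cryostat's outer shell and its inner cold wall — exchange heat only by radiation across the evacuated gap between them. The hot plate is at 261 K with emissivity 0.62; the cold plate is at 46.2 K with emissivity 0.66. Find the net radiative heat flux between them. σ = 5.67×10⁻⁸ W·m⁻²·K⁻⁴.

For two infinite grey parallel plates, q = σ(T₁⁴ − T₂⁴)/(1/ε₁ + 1/ε₂ − 1).
T₁⁴ − T₂⁴ = 4.640×10⁹ − 4.556×10⁶ = 4.636×10⁹ K⁴.
1/ε₁ + 1/ε₂ − 1 = 1.613 + 1.515 − 1 = 2.128.
q = 5.67×10⁻⁸ × 4.636×10⁹ / 2.128.

q ≈ 124 W/m²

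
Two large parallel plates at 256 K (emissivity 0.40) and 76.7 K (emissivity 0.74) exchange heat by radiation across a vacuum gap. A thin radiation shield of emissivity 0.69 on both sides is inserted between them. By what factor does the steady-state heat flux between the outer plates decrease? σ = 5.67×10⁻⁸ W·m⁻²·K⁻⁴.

Without shield: q₀ = σΔ(T⁴)/(1/ε₁+1/ε₂−1) with denominator 2.851.
With shield the two gaps are in series; the resistances add: (1/ε₁+1/ε_s−1)+(1/ε_s+1/ε₂−1) = 2.949+1.801 = 4.750.
Heat-flux ratio q₀/q = 4.750/2.851.

factor ≈ 1.67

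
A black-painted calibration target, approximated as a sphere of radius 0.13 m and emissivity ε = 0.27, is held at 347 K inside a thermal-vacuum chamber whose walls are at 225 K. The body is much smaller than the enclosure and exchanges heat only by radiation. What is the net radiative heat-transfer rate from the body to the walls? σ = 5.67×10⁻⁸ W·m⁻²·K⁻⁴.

For a small grey body in a large enclosure: P_net = εσA(T_body⁴ − T_wall⁴).
A = 4πr² = 0.2124 m²; T_body⁴ − T_wall⁴ = 1.450×10¹⁰ − 2.563×10⁹ = 1.194×10¹⁰ K⁴.
|P_net| = 0.27·5.67×10⁻⁸·0.2124·1.194×10¹⁰.

P_net ≈ 38.8 W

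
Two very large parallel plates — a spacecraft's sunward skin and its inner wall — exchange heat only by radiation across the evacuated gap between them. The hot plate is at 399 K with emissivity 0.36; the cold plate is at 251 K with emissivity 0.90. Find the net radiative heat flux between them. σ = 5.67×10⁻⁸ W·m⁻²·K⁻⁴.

q ≈ 420 W/m²

For two infinite grey parallel plates, q = σ(T₁⁴ − T₂⁴)/(1/ε₁ + 1/ε₂ − 1).
T₁⁴ − T₂⁴ = 2.534×10¹⁰ − 3.969×10⁹ = 2.138×10¹⁰ K⁴.
1/ε₁ + 1/ε₂ − 1 = 2.778 + 1.111 − 1 = 2.889.
q = 5.67×10⁻⁸ × 2.138×10¹⁰ / 2.889.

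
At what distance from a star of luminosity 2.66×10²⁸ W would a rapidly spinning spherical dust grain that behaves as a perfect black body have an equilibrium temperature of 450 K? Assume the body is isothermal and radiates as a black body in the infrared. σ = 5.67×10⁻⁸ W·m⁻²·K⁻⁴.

For an isothermal black-emitting sphere, (1−a)S·πr² = σ·4πr²·T⁴ ⇒ S = 4σT⁴/(1−a).
S = 4·5.67×10⁻⁸·(450)⁴/1.00 = 9300 W/m².
Flux falls as S = L/(4πd²), so d = √(L/(4πS)) = √(2.66×10²⁸/(4π·9300)).

d ≈ 4.77×10¹¹ m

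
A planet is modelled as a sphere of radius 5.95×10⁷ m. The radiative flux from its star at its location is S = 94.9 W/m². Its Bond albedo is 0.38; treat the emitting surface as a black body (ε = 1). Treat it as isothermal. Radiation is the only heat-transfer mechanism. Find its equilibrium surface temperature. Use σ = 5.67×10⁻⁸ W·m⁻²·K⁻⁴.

At equilibrium, absorbed power = emitted power.
Absorbing cross-section = πr² = 1.112×10¹⁶ m²; emitting surface = 4πr² = 4.449×10¹⁶ m² (ratio 4).
(1−a)S·A_cross = εσ·A_surf·T⁴  ⇒  T⁴ = (1−a)S/(4σ).
T⁴ = 0.620·94.9/(4·5.67×10⁻⁸) = 2.594×10⁸ K⁴.
T = (2.594×10⁸)^(1/4).

T ≈ 127 K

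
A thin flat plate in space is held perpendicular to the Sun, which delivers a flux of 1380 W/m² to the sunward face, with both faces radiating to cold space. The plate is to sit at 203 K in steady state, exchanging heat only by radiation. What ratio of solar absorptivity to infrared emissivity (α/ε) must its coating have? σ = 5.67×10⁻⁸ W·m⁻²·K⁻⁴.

Balance: αS·A = εσ·2A·T⁴ ⇒ α/ε = 2σT⁴/S.
α/ε = 2·5.67×10⁻⁸·(203)⁴/1380 = 2·5.67×10⁻⁸·1.698×10⁹/1380.

α/ε ≈ 0.140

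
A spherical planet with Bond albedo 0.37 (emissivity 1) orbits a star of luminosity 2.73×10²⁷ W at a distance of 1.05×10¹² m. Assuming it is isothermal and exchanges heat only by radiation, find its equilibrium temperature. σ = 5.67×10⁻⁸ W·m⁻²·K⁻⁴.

First find the stellar flux at distance d: S = L/(4πd²) = 2.73×10²⁷/(4π·(1.05×10¹²)²) = 197.0 W/m².
For an isothermal sphere, absorbed (1−a)S·πr² = emitted σ·4πr²·T⁴, so T⁴ = (1−a)S/(4σ).
T⁴ = 0.630·197.0/(4·5.67×10⁻⁸) = 5.474×10⁸ K⁴.

T ≈ 153 K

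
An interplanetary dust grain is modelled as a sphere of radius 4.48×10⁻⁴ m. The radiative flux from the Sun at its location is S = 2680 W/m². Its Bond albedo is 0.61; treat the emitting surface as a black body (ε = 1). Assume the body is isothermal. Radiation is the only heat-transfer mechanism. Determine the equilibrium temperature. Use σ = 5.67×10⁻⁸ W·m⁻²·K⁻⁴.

At equilibrium, absorbed power = emitted power.
Absorbing cross-section = πr² = 6.305×10⁻⁷ m²; emitting surface = 4πr² = 2.522×10⁻⁶ m² (ratio 4).
(1−a)S·A_cross = εσ·A_surf·T⁴  ⇒  T⁴ = (1−a)S/(4σ).
T⁴ = 0.390·2680/(4·5.67×10⁻⁸) = 4.608×10⁹ K⁴.
T = (4.608×10⁹)^(1/4).

T ≈ 261 K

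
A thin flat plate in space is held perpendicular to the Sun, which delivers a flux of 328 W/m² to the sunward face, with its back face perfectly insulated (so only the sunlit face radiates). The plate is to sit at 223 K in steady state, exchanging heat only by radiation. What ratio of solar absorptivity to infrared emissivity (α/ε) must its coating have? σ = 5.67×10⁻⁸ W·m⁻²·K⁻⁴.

Balance: αS·A = εσ·1A·T⁴ ⇒ α/ε = σT⁴/S.
α/ε = 5.67×10⁻⁸·(223)⁴/328 = 5.67×10⁻⁸·2.473×10⁹/328.

α/ε ≈ 0.427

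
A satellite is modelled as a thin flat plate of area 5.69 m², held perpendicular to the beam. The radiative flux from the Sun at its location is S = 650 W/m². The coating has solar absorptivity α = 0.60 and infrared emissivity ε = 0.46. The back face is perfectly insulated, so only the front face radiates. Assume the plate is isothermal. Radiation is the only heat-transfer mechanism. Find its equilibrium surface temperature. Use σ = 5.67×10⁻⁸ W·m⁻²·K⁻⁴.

T ≈ 350 K

At equilibrium, absorbed power = emitted power.
Absorbing cross-section = A = 5.690 m²; emitting surface = A = 5.690 m² (ratio 1).
αS·A_cross = εσ·A_surf·T⁴  ⇒  T⁴ = αS/(ε·1σ).
T⁴ = 0.600·650/(0.46·1·5.67×10⁻⁸) = 1.495×10¹⁰ K⁴.
T = (1.495×10¹⁰)^(1/4).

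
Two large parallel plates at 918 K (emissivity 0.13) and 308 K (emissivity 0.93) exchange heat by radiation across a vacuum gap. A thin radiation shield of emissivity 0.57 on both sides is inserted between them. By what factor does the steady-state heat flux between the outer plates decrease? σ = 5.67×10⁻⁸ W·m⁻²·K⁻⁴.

Without shield: q₀ = σΔ(T⁴)/(1/ε₁+1/ε₂−1) with denominator 7.768.
With shield the two gaps are in series; the resistances add: (1/ε₁+1/ε_s−1)+(1/ε_s+1/ε₂−1) = 8.447+1.830 = 10.28.
Heat-flux ratio q₀/q = 10.28/7.768.

factor ≈ 1.32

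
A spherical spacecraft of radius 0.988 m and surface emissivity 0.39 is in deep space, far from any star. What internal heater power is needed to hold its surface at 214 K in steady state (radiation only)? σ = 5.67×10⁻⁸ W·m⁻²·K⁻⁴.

P = εσ·4πr²·T⁴.
4πr² = 12.27 m²; T⁴ = 2.097×10⁹ K⁴.
P = 0.39·5.67×10⁻⁸·12.27·2.097×10⁹.

P ≈ 569 W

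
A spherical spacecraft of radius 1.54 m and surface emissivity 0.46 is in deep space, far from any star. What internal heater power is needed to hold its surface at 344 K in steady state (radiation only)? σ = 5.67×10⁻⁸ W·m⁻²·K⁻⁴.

P ≈ 10900 W

P = εσ·4πr²·T⁴.
4πr² = 29.80 m²; T⁴ = 1.400×10¹⁰ K⁴.
P = 0.46·5.67×10⁻⁸·29.80·1.400×10¹⁰.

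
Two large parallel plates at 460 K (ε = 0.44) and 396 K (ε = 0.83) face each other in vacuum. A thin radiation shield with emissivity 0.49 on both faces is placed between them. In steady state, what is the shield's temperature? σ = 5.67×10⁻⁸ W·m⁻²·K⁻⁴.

In steady state the net flux on the hot side equals that on the cold side.
σ(T₁⁴−T_s⁴)/D₁ = σ(T_s⁴−T₂⁴)/D₂, with D₁ = 1/ε₁+1/ε_s−1 = 3.314, D₂ = 1/ε_s+1/ε₂−1 = 2.246.
Solve for T_s⁴: T_s⁴ = (D₂·T₁⁴ + D₁·T₂⁴)/(D₁+D₂) = 3.274×10¹⁰ K⁴.

T_s ≈ 425 K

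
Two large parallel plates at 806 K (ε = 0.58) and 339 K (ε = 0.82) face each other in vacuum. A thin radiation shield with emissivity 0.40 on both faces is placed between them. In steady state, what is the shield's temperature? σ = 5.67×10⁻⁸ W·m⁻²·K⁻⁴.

In steady state the net flux on the hot side equals that on the cold side.
σ(T₁⁴−T_s⁴)/D₁ = σ(T_s⁴−T₂⁴)/D₂, with D₁ = 1/ε₁+1/ε_s−1 = 3.224, D₂ = 1/ε_s+1/ε₂−1 = 2.720.
Solve for T_s⁴: T_s⁴ = (D₂·T₁⁴ + D₁·T₂⁴)/(D₁+D₂) = 2.003×10¹¹ K⁴.

T_s ≈ 669 K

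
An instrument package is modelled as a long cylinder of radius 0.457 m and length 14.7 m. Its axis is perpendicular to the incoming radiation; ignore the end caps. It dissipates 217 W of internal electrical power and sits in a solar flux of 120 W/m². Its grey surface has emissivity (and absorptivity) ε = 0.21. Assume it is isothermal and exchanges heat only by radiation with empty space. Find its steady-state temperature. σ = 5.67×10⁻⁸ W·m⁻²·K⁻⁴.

At steady state, absorbed solar power + internal power = radiated power.
Absorbed: α·S·A_cross = 0.21·120·13.44 = 338.6 W (cross-section 2rL).
Total input = 338.6 + 217 = 555.6 W.
Radiated: εσ·A_surf·T⁴ with A_surf = 2πrL = 42.21 m².
T⁴ = 555.6/(0.21·5.67×10⁻⁸·42.21) = 1.105×10⁹ K⁴.

T ≈ 182 K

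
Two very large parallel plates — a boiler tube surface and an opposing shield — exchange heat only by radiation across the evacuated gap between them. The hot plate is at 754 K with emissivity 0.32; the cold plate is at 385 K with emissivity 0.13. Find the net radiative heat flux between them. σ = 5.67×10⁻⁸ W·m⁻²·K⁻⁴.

For two infinite grey parallel plates, q = σ(T₁⁴ − T₂⁴)/(1/ε₁ + 1/ε₂ − 1).
T₁⁴ − T₂⁴ = 3.232×10¹¹ − 2.197×10¹⁰ = 3.012×10¹¹ K⁴.
1/ε₁ + 1/ε₂ − 1 = 3.125 + 7.692 − 1 = 9.817.
q = 5.67×10⁻⁸ × 3.012×10¹¹ / 9.817.

q ≈ 1740 W/m²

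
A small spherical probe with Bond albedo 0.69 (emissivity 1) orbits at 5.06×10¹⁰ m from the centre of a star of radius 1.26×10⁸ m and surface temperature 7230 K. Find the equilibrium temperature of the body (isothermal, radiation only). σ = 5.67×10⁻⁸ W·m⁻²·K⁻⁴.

T ≈ 190 K

The star's surface emits σT_*⁴; at distance d the flux is S = σT_*⁴(R_*/d)².
S = 5.67×10⁻⁸·(7230)⁴·(1.26×10⁸/5.06×10¹⁰)² = 960.7 W/m².
For an isothermal sphere T⁴ = (1−a)S/(4σ) = 1.313×10⁹ K⁴.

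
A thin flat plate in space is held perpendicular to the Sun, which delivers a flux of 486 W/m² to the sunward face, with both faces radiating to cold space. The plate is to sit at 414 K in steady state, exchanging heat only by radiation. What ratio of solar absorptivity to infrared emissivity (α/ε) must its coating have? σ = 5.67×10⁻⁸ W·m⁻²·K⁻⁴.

Balance: αS·A = εσ·2A·T⁴ ⇒ α/ε = 2σT⁴/S.
α/ε = 2·5.67×10⁻⁸·(414)⁴/486 = 2·5.67×10⁻⁸·2.938×10¹⁰/486.

α/ε ≈ 6.85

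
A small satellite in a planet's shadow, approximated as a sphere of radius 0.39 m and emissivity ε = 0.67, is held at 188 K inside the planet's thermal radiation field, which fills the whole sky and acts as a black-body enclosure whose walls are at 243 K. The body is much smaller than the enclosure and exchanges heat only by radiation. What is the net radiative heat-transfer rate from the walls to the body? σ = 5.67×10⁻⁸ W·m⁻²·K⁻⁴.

P_net ≈ 162 W

For a small grey body in a large enclosure: P_net = εσA(T_body⁴ − T_wall⁴).
A = 4πr² = 1.911 m²; T_body⁴ − T_wall⁴ = 1.249×10⁹ − 3.487×10⁹ = -2.238×10⁹ K⁴.
|P_net| = 0.67·5.67×10⁻⁸·1.911·2.238×10⁹.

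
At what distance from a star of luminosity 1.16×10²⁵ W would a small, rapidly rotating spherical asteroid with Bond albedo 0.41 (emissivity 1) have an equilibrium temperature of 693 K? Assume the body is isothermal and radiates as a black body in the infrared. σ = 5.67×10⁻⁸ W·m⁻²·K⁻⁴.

For an isothermal black-emitting sphere, (1−a)S·πr² = σ·4πr²·T⁴ ⇒ S = 4σT⁴/(1−a).
S = 4·5.67×10⁻⁸·(693)⁴/0.590 = 88660 W/m².
Flux falls as S = L/(4πd²), so d = √(L/(4πS)) = √(1.16×10²⁵/(4π·88660)).

d ≈ 3.23×10⁹ m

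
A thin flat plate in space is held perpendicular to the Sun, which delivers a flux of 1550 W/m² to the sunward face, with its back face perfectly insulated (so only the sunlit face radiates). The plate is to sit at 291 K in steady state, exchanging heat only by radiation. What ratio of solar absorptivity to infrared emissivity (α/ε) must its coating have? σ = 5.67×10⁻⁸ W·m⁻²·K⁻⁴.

α/ε ≈ 0.262

Balance: αS·A = εσ·1A·T⁴ ⇒ α/ε = σT⁴/S.
α/ε = 5.67×10⁻⁸·(291)⁴/1550 = 5.67×10⁻⁸·7.171×10⁹/1550.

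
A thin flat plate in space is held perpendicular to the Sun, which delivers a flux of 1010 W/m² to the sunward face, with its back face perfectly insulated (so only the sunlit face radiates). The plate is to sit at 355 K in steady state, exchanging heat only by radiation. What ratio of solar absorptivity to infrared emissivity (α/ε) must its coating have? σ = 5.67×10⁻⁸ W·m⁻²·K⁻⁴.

α/ε ≈ 0.892

Balance: αS·A = εσ·1A·T⁴ ⇒ α/ε = σT⁴/S.
α/ε = 5.67×10⁻⁸·(355)⁴/1010 = 5.67×10⁻⁸·1.588×10¹⁰/1010.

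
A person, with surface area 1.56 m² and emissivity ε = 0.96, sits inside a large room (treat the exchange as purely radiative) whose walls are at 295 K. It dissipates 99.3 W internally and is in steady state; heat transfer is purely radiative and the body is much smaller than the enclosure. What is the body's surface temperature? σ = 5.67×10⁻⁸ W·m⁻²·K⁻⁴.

T ≈ 306 K

For a small grey body in a large enclosure, net radiated power = εσA(T⁴ − T_w⁴).
Steady state: P = εσA(T⁴ − T_w⁴) with A = 1.56 m².
T⁴ = P/(εσA) + T_w⁴ = 99.3/(0.96·5.67×10⁻⁸·1.560) + (295)⁴
    = 1.169×10⁹ + 7.573×10⁹ = 8.743×10⁹ K⁴.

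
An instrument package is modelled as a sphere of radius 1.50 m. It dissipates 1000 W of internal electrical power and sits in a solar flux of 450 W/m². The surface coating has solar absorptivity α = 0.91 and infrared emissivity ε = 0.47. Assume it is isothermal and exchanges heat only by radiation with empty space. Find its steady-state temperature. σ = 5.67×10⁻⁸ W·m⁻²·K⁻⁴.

At steady state, absorbed solar power + internal power = radiated power.
Absorbed: α·S·A_cross = 0.91·450·7.069 = 2895 W (cross-section πr²).
Total input = 2895 + 1000 = 3895 W.
Radiated: εσ·A_surf·T⁴ with A_surf = 4πr² = 28.27 m².
T⁴ = 3895/(0.47·5.67×10⁻⁸·28.27) = 5.169×10⁹ K⁴.

T ≈ 268 K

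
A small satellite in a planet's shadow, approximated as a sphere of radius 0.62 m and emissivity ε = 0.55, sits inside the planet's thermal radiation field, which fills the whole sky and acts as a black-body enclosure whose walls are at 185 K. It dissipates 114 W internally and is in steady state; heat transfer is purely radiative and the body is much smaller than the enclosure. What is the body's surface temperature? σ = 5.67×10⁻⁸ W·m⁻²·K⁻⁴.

For a small grey body in a large enclosure, net radiated power = εσA(T⁴ − T_w⁴).
Steady state: P = εσA(T⁴ − T_w⁴) with A = 4πr² = 4.831 m².
T⁴ = P/(εσA) + T_w⁴ = 114/(0.55·5.67×10⁻⁸·4.831) + (185)⁴
    = 7.568×10⁸ + 1.171×10⁹ = 1.928×10⁹ K⁴.

T ≈ 210 K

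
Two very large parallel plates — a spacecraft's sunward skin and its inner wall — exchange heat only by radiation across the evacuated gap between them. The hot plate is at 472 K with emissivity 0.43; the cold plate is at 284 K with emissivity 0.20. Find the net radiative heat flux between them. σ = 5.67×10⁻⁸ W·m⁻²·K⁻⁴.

q ≈ 387 W/m²

For two infinite grey parallel plates, q = σ(T₁⁴ − T₂⁴)/(1/ε₁ + 1/ε₂ − 1).
T₁⁴ − T₂⁴ = 4.963×10¹⁰ − 6.505×10⁹ = 4.313×10¹⁰ K⁴.
1/ε₁ + 1/ε₂ − 1 = 2.326 + 5.000 − 1 = 6.326.
q = 5.67×10⁻⁸ × 4.313×10¹⁰ / 6.326.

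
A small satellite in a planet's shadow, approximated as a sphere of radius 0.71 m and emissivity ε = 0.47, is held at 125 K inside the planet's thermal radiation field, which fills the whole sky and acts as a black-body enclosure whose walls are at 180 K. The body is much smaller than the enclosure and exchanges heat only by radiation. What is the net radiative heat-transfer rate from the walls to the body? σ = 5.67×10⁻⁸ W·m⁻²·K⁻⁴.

P_net ≈ 136 W

For a small grey body in a large enclosure: P_net = εσA(T_body⁴ − T_wall⁴).
A = 4πr² = 6.335 m²; T_body⁴ − T_wall⁴ = 2.441×10⁸ − 1.050×10⁹ = -8.056×10⁸ K⁴.
|P_net| = 0.47·5.67×10⁻⁸·6.335·8.056×10⁸.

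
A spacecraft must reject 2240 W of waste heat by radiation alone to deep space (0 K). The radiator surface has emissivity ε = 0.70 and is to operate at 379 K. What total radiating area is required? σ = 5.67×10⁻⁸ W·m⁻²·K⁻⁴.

A ≈ 2.74 m²

P = εσA T⁴ ⇒ A = P/(εσT⁴).
T⁴ = 2.063×10¹⁰ K⁴.
A = 2240/(0.70 × 5.67×10⁻⁸ × 2.063×10¹⁰).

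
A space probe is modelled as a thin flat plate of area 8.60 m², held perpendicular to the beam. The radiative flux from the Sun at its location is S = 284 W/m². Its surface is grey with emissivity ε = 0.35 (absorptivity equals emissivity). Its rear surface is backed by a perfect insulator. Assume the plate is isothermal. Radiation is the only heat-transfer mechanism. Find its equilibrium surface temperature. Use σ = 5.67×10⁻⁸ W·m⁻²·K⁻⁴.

T ≈ 266 K

At equilibrium, absorbed power = emitted power.
Absorbing cross-section = A = 8.600 m²; emitting surface = A = 8.600 m² (ratio 1).
εS·A_cross = εσ·A_surf·T⁴  ⇒  T⁴ = S/(1σ)   (ε cancels).
T⁴ = 284/(1·5.67×10⁻⁸) = 5.009×10⁹ K⁴.
T = (5.009×10⁹)^(1/4).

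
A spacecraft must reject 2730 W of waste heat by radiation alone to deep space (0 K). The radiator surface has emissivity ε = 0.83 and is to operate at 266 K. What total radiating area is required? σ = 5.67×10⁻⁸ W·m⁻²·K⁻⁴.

P = εσA T⁴ ⇒ A = P/(εσT⁴).
T⁴ = 5.006×10⁹ K⁴.
A = 2730/(0.83 × 5.67×10⁻⁸ × 5.006×10⁹).

A ≈ 11.6 m²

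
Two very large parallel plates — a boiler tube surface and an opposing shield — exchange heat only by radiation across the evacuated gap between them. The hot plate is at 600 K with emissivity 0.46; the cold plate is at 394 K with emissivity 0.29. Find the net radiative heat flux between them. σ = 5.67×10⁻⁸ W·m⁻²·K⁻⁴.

q ≈ 1290 W/m²

For two infinite grey parallel plates, q = σ(T₁⁴ − T₂⁴)/(1/ε₁ + 1/ε₂ − 1).
T₁⁴ − T₂⁴ = 1.296×10¹¹ − 2.410×10¹⁰ = 1.055×10¹¹ K⁴.
1/ε₁ + 1/ε₂ − 1 = 2.174 + 3.448 − 1 = 4.622.
q = 5.67×10⁻⁸ × 1.055×10¹¹ / 4.622.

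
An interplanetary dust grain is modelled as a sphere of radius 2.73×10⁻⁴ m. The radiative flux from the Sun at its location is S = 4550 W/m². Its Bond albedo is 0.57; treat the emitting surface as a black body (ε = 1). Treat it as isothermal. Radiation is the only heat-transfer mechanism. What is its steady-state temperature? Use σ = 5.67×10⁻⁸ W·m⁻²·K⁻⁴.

At equilibrium, absorbed power = emitted power.
Absorbing cross-section = πr² = 2.341×10⁻⁷ m²; emitting surface = 4πr² = 9.366×10⁻⁷ m² (ratio 4).
(1−a)S·A_cross = εσ·A_surf·T⁴  ⇒  T⁴ = (1−a)S/(4σ).
T⁴ = 0.430·4550/(4·5.67×10⁻⁸) = 8.627×10⁹ K⁴.
T = (8.627×10⁹)^(1/4).

T ≈ 305 K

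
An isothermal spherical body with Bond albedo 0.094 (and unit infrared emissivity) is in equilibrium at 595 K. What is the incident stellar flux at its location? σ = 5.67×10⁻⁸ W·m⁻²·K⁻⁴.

S ≈ 31400 W/m²

(1−a)S·πr² = σ·4πr²·T⁴ ⇒ S = 4σT⁴/(1−a).
S = 4·5.67×10⁻⁸·1.253×10¹¹/0.906.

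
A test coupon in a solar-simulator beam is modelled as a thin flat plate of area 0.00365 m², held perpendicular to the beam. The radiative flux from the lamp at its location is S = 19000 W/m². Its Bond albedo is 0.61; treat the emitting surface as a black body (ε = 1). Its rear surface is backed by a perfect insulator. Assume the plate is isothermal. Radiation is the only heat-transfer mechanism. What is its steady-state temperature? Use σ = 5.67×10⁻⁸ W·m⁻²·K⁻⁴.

T ≈ 601 K

At equilibrium, absorbed power = emitted power.
Absorbing cross-section = A = 0.003650 m²; emitting surface = A = 0.003650 m² (ratio 1).
(1−a)S·A_cross = εσ·A_surf·T⁴  ⇒  T⁴ = (1−a)S/(1σ).
T⁴ = 0.390·19000/(1·5.67×10⁻⁸) = 1.307×10¹¹ K⁴.
T = (1.307×10¹¹)^(1/4).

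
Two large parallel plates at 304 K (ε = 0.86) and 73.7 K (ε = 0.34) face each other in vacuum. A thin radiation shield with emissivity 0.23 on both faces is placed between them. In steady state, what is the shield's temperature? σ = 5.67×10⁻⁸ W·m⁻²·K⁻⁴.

In steady state the net flux on the hot side equals that on the cold side.
σ(T₁⁴−T_s⁴)/D₁ = σ(T_s⁴−T₂⁴)/D₂, with D₁ = 1/ε₁+1/ε_s−1 = 4.511, D₂ = 1/ε_s+1/ε₂−1 = 6.289.
Solve for T_s⁴: T_s⁴ = (D₂·T₁⁴ + D₁·T₂⁴)/(D₁+D₂) = 4.986×10⁹ K⁴.

T_s ≈ 266 K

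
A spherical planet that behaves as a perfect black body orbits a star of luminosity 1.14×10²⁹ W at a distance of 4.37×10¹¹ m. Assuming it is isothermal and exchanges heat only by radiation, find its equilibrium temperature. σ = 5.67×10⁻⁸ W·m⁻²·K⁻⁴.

T ≈ 677 K

First find the stellar flux at distance d: S = L/(4πd²) = 1.14×10²⁹/(4π·(4.37×10¹¹)²) = 47500 W/m².
For an isothermal sphere, absorbed (1−a)S·πr² = emitted σ·4πr²·T⁴, so T⁴ = (1−a)S/(4σ).
T⁴ = 1.00·47500/(4·5.67×10⁻⁸) = 2.095×10¹¹ K⁴.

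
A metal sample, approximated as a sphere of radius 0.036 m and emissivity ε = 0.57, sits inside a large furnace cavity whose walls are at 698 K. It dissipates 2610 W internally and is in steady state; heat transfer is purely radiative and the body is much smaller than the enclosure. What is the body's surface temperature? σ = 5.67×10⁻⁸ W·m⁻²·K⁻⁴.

For a small grey body in a large enclosure, net radiated power = εσA(T⁴ − T_w⁴).
Steady state: P = εσA(T⁴ − T_w⁴) with A = 4πr² = 0.01629 m².
T⁴ = P/(εσA) + T_w⁴ = 2610/(0.57·5.67×10⁻⁸·0.01629) + (698)⁴
    = 4.959×10¹² + 2.374×10¹¹ = 5.196×10¹² K⁴.

T ≈ 1510 K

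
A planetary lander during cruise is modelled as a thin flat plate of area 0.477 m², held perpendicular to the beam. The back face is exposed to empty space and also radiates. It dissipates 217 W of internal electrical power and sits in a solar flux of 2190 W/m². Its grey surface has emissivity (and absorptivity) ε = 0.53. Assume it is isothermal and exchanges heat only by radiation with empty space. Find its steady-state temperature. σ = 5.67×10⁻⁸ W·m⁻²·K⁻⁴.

At steady state, absorbed solar power + internal power = radiated power.
Absorbed: α·S·A_cross = 0.53·2190·0.4770 = 553.7 W (cross-section A).
Total input = 553.7 + 217 = 770.7 W.
Radiated: εσ·A_surf·T⁴ with A_surf = 2A = 0.9540 m².
T⁴ = 770.7/(0.53·5.67×10⁻⁸·0.9540) = 2.688×10¹⁰ K⁴.

T ≈ 405 K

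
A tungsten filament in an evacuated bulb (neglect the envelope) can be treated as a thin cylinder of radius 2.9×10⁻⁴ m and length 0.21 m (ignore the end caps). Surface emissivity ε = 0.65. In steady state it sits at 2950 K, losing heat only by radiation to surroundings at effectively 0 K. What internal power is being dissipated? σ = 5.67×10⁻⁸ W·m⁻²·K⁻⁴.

P ≈ 1070 W

Steady state: P = εσA T⁴.
A = 2πrL = 3.826×10⁻⁴ m²; T⁴ = (2950)⁴ = 7.573×10¹³ K⁴.
P = 0.65 × 5.67×10⁻⁸ × 3.826×10⁻⁴ × 7.573×10¹³.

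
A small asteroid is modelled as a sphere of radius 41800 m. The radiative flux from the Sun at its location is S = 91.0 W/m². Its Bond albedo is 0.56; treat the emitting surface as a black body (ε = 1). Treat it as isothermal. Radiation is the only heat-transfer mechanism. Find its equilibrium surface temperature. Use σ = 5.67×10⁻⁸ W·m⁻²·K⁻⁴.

T ≈ 115 K

At equilibrium, absorbed power = emitted power.
Absorbing cross-section = πr² = 5.489×10⁹ m²; emitting surface = 4πr² = 2.196×10¹⁰ m² (ratio 4).
(1−a)S·A_cross = εσ·A_surf·T⁴  ⇒  T⁴ = (1−a)S/(4σ).
T⁴ = 0.440·91.0/(4·5.67×10⁻⁸) = 1.765×10⁸ K⁴.
T = (1.765×10⁸)^(1/4).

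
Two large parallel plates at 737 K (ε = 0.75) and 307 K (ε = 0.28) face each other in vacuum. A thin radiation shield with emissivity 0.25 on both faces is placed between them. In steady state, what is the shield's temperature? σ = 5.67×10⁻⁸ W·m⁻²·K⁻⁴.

T_s ≈ 653 K

In steady state the net flux on the hot side equals that on the cold side.
σ(T₁⁴−T_s⁴)/D₁ = σ(T_s⁴−T₂⁴)/D₂, with D₁ = 1/ε₁+1/ε_s−1 = 4.333, D₂ = 1/ε_s+1/ε₂−1 = 6.571.
Solve for T_s⁴: T_s⁴ = (D₂·T₁⁴ + D₁·T₂⁴)/(D₁+D₂) = 1.813×10¹¹ K⁴.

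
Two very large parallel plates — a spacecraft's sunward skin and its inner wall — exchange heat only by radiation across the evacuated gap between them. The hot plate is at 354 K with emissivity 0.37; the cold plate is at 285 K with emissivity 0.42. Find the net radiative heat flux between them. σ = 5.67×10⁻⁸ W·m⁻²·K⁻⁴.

q ≈ 126 W/m²

For two infinite grey parallel plates, q = σ(T₁⁴ − T₂⁴)/(1/ε₁ + 1/ε₂ − 1).
T₁⁴ − T₂⁴ = 1.570×10¹⁰ − 6.598×10⁹ = 9.107×10⁹ K⁴.
1/ε₁ + 1/ε₂ − 1 = 2.703 + 2.381 − 1 = 4.084.
q = 5.67×10⁻⁸ × 9.107×10⁹ / 4.084.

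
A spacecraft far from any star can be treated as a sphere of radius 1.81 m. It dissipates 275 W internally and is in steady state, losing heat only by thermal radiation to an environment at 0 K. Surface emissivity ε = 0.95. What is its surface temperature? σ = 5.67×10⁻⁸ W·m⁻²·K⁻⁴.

Steady state: internal power = radiated power, P = εσA T⁴.
Radiating area A = 4πr² = 41.17 m².
T⁴ = P/(εσA) = 275/(0.95·5.67×10⁻⁸·41.17) = 1.240×10⁸ K⁴.
T = (1.240×10⁸)^(1/4).

T ≈ 106 K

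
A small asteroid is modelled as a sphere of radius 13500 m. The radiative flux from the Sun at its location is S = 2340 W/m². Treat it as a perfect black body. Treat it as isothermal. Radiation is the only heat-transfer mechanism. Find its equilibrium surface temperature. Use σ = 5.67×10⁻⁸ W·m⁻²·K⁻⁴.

T ≈ 319 K

At equilibrium, absorbed power = emitted power.
Absorbing cross-section = πr² = 5.726×10⁸ m²; emitting surface = 4πr² = 2.290×10⁹ m² (ratio 4).
S·A_cross = εσ·A_surf·T⁴  ⇒  T⁴ = S/(4σ).
T⁴ = 1.00·2340/(4·5.67×10⁻⁸) = 1.032×10¹⁰ K⁴.
T = (1.032×10¹⁰)^(1/4).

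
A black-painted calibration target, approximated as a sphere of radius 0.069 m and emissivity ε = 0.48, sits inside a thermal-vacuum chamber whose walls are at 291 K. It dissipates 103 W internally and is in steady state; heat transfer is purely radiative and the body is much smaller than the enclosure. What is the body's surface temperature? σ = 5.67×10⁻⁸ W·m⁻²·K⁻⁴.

T ≈ 515 K

For a small grey body in a large enclosure, net radiated power = εσA(T⁴ − T_w⁴).
Steady state: P = εσA(T⁴ − T_w⁴) with A = 4πr² = 0.05983 m².
T⁴ = P/(εσA) + T_w⁴ = 103/(0.48·5.67×10⁻⁸·0.05983) + (291)⁴
    = 6.326×10¹⁰ + 7.171×10⁹ = 7.043×10¹⁰ K⁴.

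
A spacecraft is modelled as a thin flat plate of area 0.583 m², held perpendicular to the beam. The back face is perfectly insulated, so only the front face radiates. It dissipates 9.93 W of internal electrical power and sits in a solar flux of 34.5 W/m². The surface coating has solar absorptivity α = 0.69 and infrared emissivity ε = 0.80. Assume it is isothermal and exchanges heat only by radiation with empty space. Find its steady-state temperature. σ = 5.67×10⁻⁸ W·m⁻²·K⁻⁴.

At steady state, absorbed solar power + internal power = radiated power.
Absorbed: α·S·A_cross = 0.69·34.5·0.5830 = 13.88 W (cross-section A).
Total input = 13.88 + 9.93 = 23.81 W.
Radiated: εσ·A_surf·T⁴ with A_surf = A = 0.5830 m².
T⁴ = 23.81/(0.80·5.67×10⁻⁸·0.5830) = 9.003×10⁸ K⁴.

T ≈ 173 K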